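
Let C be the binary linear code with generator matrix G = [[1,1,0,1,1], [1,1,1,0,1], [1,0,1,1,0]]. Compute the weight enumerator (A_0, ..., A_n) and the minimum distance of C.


Weight distribution: A_0 = 1, A_1 = 1, A_2 = 1, A_3 = 3, A_4 = 2. Minimum distance d = 1.

Enumerate all 2^3 = 8 messages m ∈ F_2^3.
For each, compute codeword c = mG in F_2^5, then tally its weight.
  m = 000 → c = 00000, weight = 0.
  m = 100 → c = 11011, weight = 4.
  m = 010 → c = 11101, weight = 4.
  m = 110 → c = 00110, weight = 2.
  m = 001 → c = 10110, weight = 3.
  m = 101 → c = 01101, weight = 3.
  m = 011 → c = 01011, weight = 3.
  m = 111 → c = 10000, weight = 1.
Tally weights:
  weight 0: 1 codewords.
  weight 1: 1 codewords.
  weight 2: 1 codewords.
  weight 3: 3 codewords.
  weight 4: 2 codewords.
Minimum distance d = smallest w > 0 with A_w > 0 = 1.
Sanity: Σ A_w = 8 = 2^3 = 8 ✓.


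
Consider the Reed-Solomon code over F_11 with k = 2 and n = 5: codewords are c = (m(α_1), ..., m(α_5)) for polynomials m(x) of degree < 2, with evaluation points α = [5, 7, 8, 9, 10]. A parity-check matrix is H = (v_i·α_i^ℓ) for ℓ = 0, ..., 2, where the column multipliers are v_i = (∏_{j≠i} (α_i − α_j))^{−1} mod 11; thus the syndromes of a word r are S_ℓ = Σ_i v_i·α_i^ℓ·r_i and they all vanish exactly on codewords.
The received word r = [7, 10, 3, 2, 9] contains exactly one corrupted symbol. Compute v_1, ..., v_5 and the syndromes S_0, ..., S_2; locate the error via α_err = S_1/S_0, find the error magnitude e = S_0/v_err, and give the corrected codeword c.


S = (5, 7, 1), error at position 3, error magnitude e = 8, c = [7, 10, 6, 2, 9].

Step 1: column multipliers v_i = (∏_{j≠i}(α_i − α_j))^{−1} mod 11.
  i = 1 (α = 5): (5−7)(5−8)(5−9)(5−10) = (−2)·(−3)·(−4)·(−5) = 120 ≡ 10, so v_1 = 10^{−1} = 10 (mod 11).
  i = 2 (α = 7): (7−5)(7−8)(7−9)(7−10) = 2·(−1)·(−2)·(−3) = −12 ≡ 10, so v_2 = 10^{−1} = 10 (mod 11).
  i = 3 (α = 8): (8−5)(8−7)(8−9)(8−10) = 3·1·(−1)·(−2) = 6 ≡ 6, so v_3 = 6^{−1} = 2 (mod 11).
  i = 4 (α = 9): (9−5)(9−7)(9−8)(9−10) = 4·2·1·(−1) = −8 ≡ 3, so v_4 = 3^{−1} = 4 (mod 11).
  i = 5 (α = 10): (10−5)(10−7)(10−8)(10−9) = 5·3·2·1 = 30 ≡ 8, so v_5 = 8^{−1} = 7 (mod 11).
  v = [10, 10, 2, 4, 7].
Step 2: syndromes of r = [7, 10, 3, 2, 9] (all sums mod 11).
  S_0 = Σ v_i r_i = 10·7 + 10·10 + 2·3 + 4·2 + 7·9 = 247 ≡ 5.
  S_1 = Σ v_i α_i r_i = 10·5·7 + 10·7·10 + 2·8·3 + 4·9·2 + 7·10·9 = 1800 ≡ 7.
  α_i^2 mod 11 = [3, 5, 9, 4, 1].
  S_2 = Σ v_i α_i^2 r_i = 10·3·7 + 10·5·10 + 2·9·3 + 4·4·2 + 7·1·9 = 859 ≡ 1.
  S = (5, 7, 1) ≠ 0, so r is not a codeword (an error is present).
Step 3: locate the error. For a single error e at position i, S_ℓ = v_i·e·α_i^ℓ, so α_err = S_1/S_0.
  S_0^{−1} = 5^{−1} = 9 (mod 11), so α_err = 7·9 = 63 ≡ 8 = α_3. Error position i = 3.
  Consistency check: S_2/S_1 = 1·8 = 8 ≡ 8 = α_err ✓ (single-error assumption holds).
Step 4: error magnitude e = S_0/v_3 = S_0·∏_{j≠3}(α_3 − α_j) = 5·6 = 30 ≡ 8 (mod 11).
Step 5: correct position 3: c_3 = r_3 − e = 3 − 8 ≡ 6 (mod 11). Hence c = [7, 10, 6, 2, 9].
  Check: interpolating c through the α_i gives m(x) = 5 + 7·x (degree < 2) with m(α_i) = c_i for every i, so c is indeed a codeword.


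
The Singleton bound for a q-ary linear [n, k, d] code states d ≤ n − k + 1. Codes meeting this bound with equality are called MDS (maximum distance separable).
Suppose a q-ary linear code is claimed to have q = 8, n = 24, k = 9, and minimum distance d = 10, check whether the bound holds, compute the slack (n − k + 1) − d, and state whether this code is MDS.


Singleton RHS = n − k + 1 = 16, slack = 6, bound satisfied, not MDS.

Singleton bound: d ≤ n − k + 1.
Here n = 24, k = 9, so n − k + 1 = 16.
Given d = 10, check d ≤ 16: YES.
Slack = (n − k + 1) − d = 6.
The code is NOT MDS (slack = 6 > 0).
Description: the claimed parameters are [24, 9, 10]_8; such a code would be non-MDS.


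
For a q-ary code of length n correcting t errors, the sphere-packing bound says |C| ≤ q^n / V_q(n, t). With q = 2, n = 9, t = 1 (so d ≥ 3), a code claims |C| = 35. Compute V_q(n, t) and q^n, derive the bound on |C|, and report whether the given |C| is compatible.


V_q(n, t) = 10, q^n = 512, Hamming bound = 51, |C| = 35 ≤ bound (satisfied).

Step 1: Compute V_q(n, t) = Σ_{j=0}^1 C(n, j) (q−1)^j.
  j = 0: C(9,0)·(1)^0 = 1·1 = 1.
  j = 1: C(9,1)·(1)^1 = 9·1 = 9.
  V_q(n, t) = 1 + 9 = 10.
Step 2: q^n = 2^9 = 512.
Step 3: Hamming bound ⌊q^n / V_q(n,t)⌋ = ⌊512/10⌋ = 51.
Step 4: Compare |C| = 35 to 51: satisfied.
The claimed |C| lies below the Hamming bound.


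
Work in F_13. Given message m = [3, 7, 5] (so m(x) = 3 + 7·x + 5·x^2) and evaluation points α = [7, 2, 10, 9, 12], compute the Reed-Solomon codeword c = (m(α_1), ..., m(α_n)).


c = [11, 11, 1, 3, 1]

Message polynomial: m(x) = 3 + 7·x + 5·x^2 (mod 13).
For each evaluation point α_i, compute m(α_i) mod 13:
  α_1 = 7: Horner steps 5 → 3 → 11, so m(7) = 11.
  α_2 = 2: Horner steps 5 → 4 → 11, so m(2) = 11.
  α_3 = 10: Horner steps 5 → 5 → 1, so m(10) = 1.
  α_4 = 9: Horner steps 5 → 0 → 3, so m(9) = 3.
  α_5 = 12: Horner steps 5 → 2 → 1, so m(12) = 1.
Codeword c = [11, 11, 1, 3, 1] ∈ F_13^5.


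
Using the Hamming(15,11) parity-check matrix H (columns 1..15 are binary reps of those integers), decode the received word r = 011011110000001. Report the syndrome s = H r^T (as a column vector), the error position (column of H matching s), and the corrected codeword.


s = (0, 0, 1, 0)^T, error position = 2, corrected codeword c = 001011110000001

Compute s = H r^T mod 2 one row at a time:
  s_1 = 1 + 0 + 0 + 0 + 0 + 0 + 0 + 1 = 2 ≡ 0 (mod 2).
  s_2 = 0 + 1 + 1 + 1 + 0 + 0 + 0 + 1 = 4 ≡ 0 (mod 2).
  s_3 = 1 + 1 + 1 + 1 + 0 + 0 + 0 + 1 = 5 ≡ 1 (mod 2).
  s_4 = 0 + 1 + 1 + 1 + 0 + 0 + 0 + 1 = 4 ≡ 0 (mod 2).
s = (0, 0, 1, 0)^T — this equals column 2 of H (binary 0010), so error is at position 2.
Correct: flip bit 2 of r = 011011110000001 to get c = 001011110000001.


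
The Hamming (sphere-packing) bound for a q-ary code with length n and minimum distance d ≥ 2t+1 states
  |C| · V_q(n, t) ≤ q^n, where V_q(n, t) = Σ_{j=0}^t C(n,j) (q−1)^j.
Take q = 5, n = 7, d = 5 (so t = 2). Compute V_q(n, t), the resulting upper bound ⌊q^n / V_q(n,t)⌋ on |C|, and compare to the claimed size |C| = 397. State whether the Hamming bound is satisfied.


V_q(n, t) = 365, q^n = 78125, Hamming bound = 214, |C| = 397 > bound (violated).

Step 1: Compute V_q(n, t) = Σ_{j=0}^2 C(n, j) (q−1)^j.
  j = 0: C(7,0)·(4)^0 = 1·1 = 1.
  j = 1: C(7,1)·(4)^1 = 7·4 = 28.
  j = 2: C(7,2)·(4)^2 = 21·16 = 336.
  V_q(n, t) = 1 + 28 + 336 = 365.
Step 2: q^n = 5^7 = 78125.
Step 3: Hamming bound ⌊q^n / V_q(n,t)⌋ = ⌊78125/365⌋ = 214.
Step 4: Compare |C| = 397 to 214: violated.
The claimed |C| lies above the Hamming bound, so no 5-ary code of length 7 with d ≥ 5 can have 397 codewords.


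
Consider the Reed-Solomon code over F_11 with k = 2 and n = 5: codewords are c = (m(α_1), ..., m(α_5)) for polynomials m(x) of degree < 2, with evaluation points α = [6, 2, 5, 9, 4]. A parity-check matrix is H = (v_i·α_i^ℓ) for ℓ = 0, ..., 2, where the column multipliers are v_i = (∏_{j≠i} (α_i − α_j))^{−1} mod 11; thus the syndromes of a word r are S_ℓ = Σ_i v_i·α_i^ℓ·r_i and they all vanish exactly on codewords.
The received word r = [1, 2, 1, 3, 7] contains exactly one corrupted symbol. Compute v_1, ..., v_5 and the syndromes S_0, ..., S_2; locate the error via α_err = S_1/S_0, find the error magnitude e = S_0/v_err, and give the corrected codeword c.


S = (8, 7, 2), error at position 3, error magnitude e = 8, c = [1, 2, 4, 3, 7].

Step 1: column multipliers v_i = (∏_{j≠i}(α_i − α_j))^{−1} mod 11.
  i = 1 (α = 6): (6−2)(6−5)(6−9)(6−4) = 4·1·(−3)·2 = −24 ≡ 9, so v_1 = 9^{−1} = 5 (mod 11).
  i = 2 (α = 2): (2−6)(2−5)(2−9)(2−4) = (−4)·(−3)·(−7)·(−2) = 168 ≡ 3, so v_2 = 3^{−1} = 4 (mod 11).
  i = 3 (α = 5): (5−6)(5−2)(5−9)(5−4) = (−1)·3·(−4)·1 = 12 ≡ 1, so v_3 = 1^{−1} = 1 (mod 11).
  i = 4 (α = 9): (9−6)(9−2)(9−5)(9−4) = 3·7·4·5 = 420 ≡ 2, so v_4 = 2^{−1} = 6 (mod 11).
  i = 5 (α = 4): (4−6)(4−2)(4−5)(4−9) = (−2)·2·(−1)·(−5) = −20 ≡ 2, so v_5 = 2^{−1} = 6 (mod 11).
  v = [5, 4, 1, 6, 6].
Step 2: syndromes of r = [1, 2, 1, 3, 7] (all sums mod 11).
  S_0 = Σ v_i r_i = 5·1 + 4·2 + 1·1 + 6·3 + 6·7 = 74 ≡ 8.
  S_1 = Σ v_i α_i r_i = 5·6·1 + 4·2·2 + 1·5·1 + 6·9·3 + 6·4·7 = 381 ≡ 7.
  α_i^2 mod 11 = [3, 4, 3, 4, 5].
  S_2 = Σ v_i α_i^2 r_i = 5·3·1 + 4·4·2 + 1·3·1 + 6·4·3 + 6·5·7 = 332 ≡ 2.
  S = (8, 7, 2) ≠ 0, so r is not a codeword (an error is present).
Step 3: locate the error. For a single error e at position i, S_ℓ = v_i·e·α_i^ℓ, so α_err = S_1/S_0.
  S_0^{−1} = 8^{−1} = 7 (mod 11), so α_err = 7·7 = 49 ≡ 5 = α_3. Error position i = 3.
  Consistency check: S_2/S_1 = 2·8 = 16 ≡ 5 = α_err ✓ (single-error assumption holds).
Step 4: error magnitude e = S_0/v_3 = S_0·∏_{j≠3}(α_3 − α_j) = 8·1 = 8 ≡ 8 (mod 11).
Step 5: correct position 3: c_3 = r_3 − e = 1 − 8 ≡ 4 (mod 11). Hence c = [1, 2, 4, 3, 7].
  Check: interpolating c through the α_i gives m(x) = 8 + 8·x (degree < 2) with m(α_i) = c_i for every i, so c is indeed a codeword.


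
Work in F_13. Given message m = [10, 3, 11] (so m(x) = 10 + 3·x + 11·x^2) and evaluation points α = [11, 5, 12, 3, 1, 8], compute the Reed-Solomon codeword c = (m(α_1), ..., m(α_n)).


c = [9, 1, 5, 1, 11, 10]

Message polynomial: m(x) = 10 + 3·x + 11·x^2 (mod 13).
For each evaluation point α_i, compute m(α_i) mod 13:
  α_1 = 11: Horner steps 11 → 7 → 9, so m(11) = 9.
  α_2 = 5: Horner steps 11 → 6 → 1, so m(5) = 1.
  α_3 = 12: Horner steps 11 → 5 → 5, so m(12) = 5.
  α_4 = 3: Horner steps 11 → 10 → 1, so m(3) = 1.
  α_5 = 1: Horner steps 11 → 1 → 11, so m(1) = 11.
  α_6 = 8: Horner steps 11 → 0 → 10, so m(8) = 10.
Codeword c = [9, 1, 5, 1, 11, 10] ∈ F_13^6.


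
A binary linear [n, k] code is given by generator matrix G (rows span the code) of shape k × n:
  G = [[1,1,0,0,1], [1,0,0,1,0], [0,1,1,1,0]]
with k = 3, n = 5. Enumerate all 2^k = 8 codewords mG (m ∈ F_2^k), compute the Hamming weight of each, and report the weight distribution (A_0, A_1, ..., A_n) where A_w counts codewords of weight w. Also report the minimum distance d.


Weight distribution: A_0 = 1, A_2 = 2, A_3 = 4, A_4 = 1. Minimum distance d = 2.

Enumerate all 2^3 = 8 messages m ∈ F_2^3.
For each, compute codeword c = mG in F_2^5, then tally its weight.
  m = 000 → c = 00000, weight = 0.
  m = 100 → c = 11001, weight = 3.
  m = 010 → c = 10010, weight = 2.
  m = 110 → c = 01011, weight = 3.
  m = 001 → c = 01110, weight = 3.
  m = 101 → c = 10111, weight = 4.
  m = 011 → c = 11100, weight = 3.
  m = 111 → c = 00101, weight = 2.
Tally weights:
  weight 0: 1 codewords.
  weight 2: 2 codewords.
  weight 3: 4 codewords.
  weight 4: 1 codewords.
Minimum distance d = smallest w > 0 with A_w > 0 = 2.
Sanity: Σ A_w = 8 = 2^3 = 8 ✓.


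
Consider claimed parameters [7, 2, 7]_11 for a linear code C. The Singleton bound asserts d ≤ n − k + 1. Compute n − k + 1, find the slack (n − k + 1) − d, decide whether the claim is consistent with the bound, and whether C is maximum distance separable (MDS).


Singleton RHS = n − k + 1 = 6, slack = -1, bound violated (no such code; not MDS).

Singleton bound: d ≤ n − k + 1.
Here n = 7, k = 2, so n − k + 1 = 6.
Given d = 7, check d ≤ 6: NO.
Slack = (n − k + 1) − d = -1.
The slack is negative: d = 7 exceeds n − k + 1 = 6 by 1, so the Singleton bound is violated and no linear [7, 2, 7]_11 code can exist. In particular it is not MDS (MDS requires d = n − k + 1 exactly).
Description: the claimed parameters are [7, 2, 7]_11; such a code would be impossible (violates the Singleton bound).


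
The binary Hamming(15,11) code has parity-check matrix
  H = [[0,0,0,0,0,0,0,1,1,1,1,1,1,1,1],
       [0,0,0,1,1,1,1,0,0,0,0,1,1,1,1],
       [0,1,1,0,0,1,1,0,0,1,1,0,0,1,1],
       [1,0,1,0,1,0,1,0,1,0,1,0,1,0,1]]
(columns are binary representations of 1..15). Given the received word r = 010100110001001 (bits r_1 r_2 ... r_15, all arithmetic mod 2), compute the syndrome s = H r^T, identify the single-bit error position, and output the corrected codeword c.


s = (1, 0, 1, 0)^T, error position = 10, corrected codeword c = 010100110101001

Compute s = H r^T mod 2 one row at a time:
  s_1 = 1 + 0 + 0 + 0 + 1 + 0 + 0 + 1 = 3 ≡ 1 (mod 2).
  s_2 = 1 + 0 + 0 + 1 + 1 + 0 + 0 + 1 = 4 ≡ 0 (mod 2).
  s_3 = 1 + 0 + 0 + 1 + 0 + 0 + 0 + 1 = 3 ≡ 1 (mod 2).
  s_4 = 0 + 0 + 0 + 1 + 0 + 0 + 0 + 1 = 2 ≡ 0 (mod 2).
s = (1, 0, 1, 0)^T — this equals column 10 of H (binary 1010), so error is at position 10.
Correct: flip bit 10 of r = 010100110001001 to get c = 010100110101001.


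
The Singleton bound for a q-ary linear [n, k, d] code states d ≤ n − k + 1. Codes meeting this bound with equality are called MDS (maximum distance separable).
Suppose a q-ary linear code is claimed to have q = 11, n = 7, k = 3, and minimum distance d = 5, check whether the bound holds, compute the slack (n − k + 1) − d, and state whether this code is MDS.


Singleton RHS = n − k + 1 = 5, slack = 0, bound satisfied, MDS.

Singleton bound: d ≤ n − k + 1.
Here n = 7, k = 3, so n − k + 1 = 5.
Given d = 5, check d ≤ 5: YES.
Slack = (n − k + 1) − d = 0.
The code is MDS (slack = 0).
Description: the claimed parameters are [7, 3, 5]_11; such a code would be MDS (meets Singleton bound).


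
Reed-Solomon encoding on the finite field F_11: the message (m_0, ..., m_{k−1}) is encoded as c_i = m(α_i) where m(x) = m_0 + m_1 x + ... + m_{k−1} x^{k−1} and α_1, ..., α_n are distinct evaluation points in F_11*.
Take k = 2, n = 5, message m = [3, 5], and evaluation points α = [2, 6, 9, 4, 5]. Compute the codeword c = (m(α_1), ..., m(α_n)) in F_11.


c = [2, 0, 4, 1, 6]

Message polynomial: m(x) = 3 + 5·x (mod 11).
For each evaluation point α_i, compute m(α_i) mod 11:
  α_1 = 2: Horner steps 5 → 2, so m(2) = 2.
  α_2 = 6: Horner steps 5 → 0, so m(6) = 0.
  α_3 = 9: Horner steps 5 → 4, so m(9) = 4.
  α_4 = 4: Horner steps 5 → 1, so m(4) = 1.
  α_5 = 5: Horner steps 5 → 6, so m(5) = 6.
Codeword c = [2, 0, 4, 1, 6] ∈ F_11^5.


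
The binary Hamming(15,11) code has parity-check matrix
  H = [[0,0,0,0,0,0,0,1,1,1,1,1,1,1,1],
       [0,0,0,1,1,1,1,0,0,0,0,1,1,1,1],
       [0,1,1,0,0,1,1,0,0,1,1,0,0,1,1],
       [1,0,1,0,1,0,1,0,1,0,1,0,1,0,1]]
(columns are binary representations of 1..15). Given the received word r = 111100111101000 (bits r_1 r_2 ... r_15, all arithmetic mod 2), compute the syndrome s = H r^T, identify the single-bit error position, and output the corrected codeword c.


s = (0, 1, 0, 0)^T, error position = 4, corrected codeword c = 111000111101000

Compute s = H r^T mod 2 one row at a time:
  s_1 = 1 + 1 + 1 + 0 + 1 + 0 + 0 + 0 = 4 ≡ 0 (mod 2).
  s_2 = 1 + 0 + 0 + 1 + 1 + 0 + 0 + 0 = 3 ≡ 1 (mod 2).
  s_3 = 1 + 1 + 0 + 1 + 1 + 0 + 0 + 0 = 4 ≡ 0 (mod 2).
  s_4 = 1 + 1 + 0 + 1 + 1 + 0 + 0 + 0 = 4 ≡ 0 (mod 2).
s = (0, 1, 0, 0)^T — this equals column 4 of H (binary 0100), so error is at position 4.
Correct: flip bit 4 of r = 111100111101000 to get c = 111000111101000.


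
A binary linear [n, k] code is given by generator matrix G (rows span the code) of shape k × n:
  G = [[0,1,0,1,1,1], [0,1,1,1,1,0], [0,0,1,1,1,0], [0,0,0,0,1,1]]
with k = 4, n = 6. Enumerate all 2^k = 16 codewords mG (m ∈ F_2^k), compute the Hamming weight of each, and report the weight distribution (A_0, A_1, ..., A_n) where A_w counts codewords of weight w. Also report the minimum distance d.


Weight distribution: A_0 = 1, A_1 = 2, A_2 = 4, A_3 = 6, A_4 = 3. Minimum distance d = 1.

Enumerate all 2^4 = 16 messages m ∈ F_2^4.
For each, compute codeword c = mG in F_2^6, then tally its weight.
  m = 0000 → c = 000000, weight = 0.
  m = 1000 → c = 010111, weight = 4.
  m = 0100 → c = 011110, weight = 4.
  m = 1100 → c = 001001, weight = 2.
  m = 0010 → c = 001110, weight = 3.
  m = 1010 → c = 011001, weight = 3.
  m = 0110 → c = 010000, weight = 1.
  m = 1110 → c = 000111, weight = 3.
  m = 0001 → c = 000011, weight = 2.
  m = 1001 → c = 010100, weight = 2.
  m = 0101 → c = 011101, weight = 4.
  m = 1101 → c = 001010, weight = 2.
  m = 0011 → c = 001101, weight = 3.
  m = 1011 → c = 011010, weight = 3.
  m = 0111 → c = 010011, weight = 3.
  m = 1111 → c = 000100, weight = 1.
Tally weights:
  weight 0: 1 codewords.
  weight 1: 2 codewords.
  weight 2: 4 codewords.
  weight 3: 6 codewords.
  weight 4: 3 codewords.
Minimum distance d = smallest w > 0 with A_w > 0 = 1.
Sanity: Σ A_w = 16 = 2^4 = 16 ✓.


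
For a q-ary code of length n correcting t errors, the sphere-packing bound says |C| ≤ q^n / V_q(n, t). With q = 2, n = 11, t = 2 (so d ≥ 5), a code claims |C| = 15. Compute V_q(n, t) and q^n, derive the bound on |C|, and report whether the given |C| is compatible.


V_q(n, t) = 67, q^n = 2048, Hamming bound = 30, |C| = 15 ≤ bound (satisfied).

Step 1: Compute V_q(n, t) = Σ_{j=0}^2 C(n, j) (q−1)^j.
  j = 0: C(11,0)·(1)^0 = 1·1 = 1.
  j = 1: C(11,1)·(1)^1 = 11·1 = 11.
  j = 2: C(11,2)·(1)^2 = 55·1 = 55.
  V_q(n, t) = 1 + 11 + 55 = 67.
Step 2: q^n = 2^11 = 2048.
Step 3: Hamming bound ⌊q^n / V_q(n,t)⌋ = ⌊2048/67⌋ = 30.
Step 4: Compare |C| = 15 to 30: satisfied.
The claimed |C| lies below the Hamming bound.


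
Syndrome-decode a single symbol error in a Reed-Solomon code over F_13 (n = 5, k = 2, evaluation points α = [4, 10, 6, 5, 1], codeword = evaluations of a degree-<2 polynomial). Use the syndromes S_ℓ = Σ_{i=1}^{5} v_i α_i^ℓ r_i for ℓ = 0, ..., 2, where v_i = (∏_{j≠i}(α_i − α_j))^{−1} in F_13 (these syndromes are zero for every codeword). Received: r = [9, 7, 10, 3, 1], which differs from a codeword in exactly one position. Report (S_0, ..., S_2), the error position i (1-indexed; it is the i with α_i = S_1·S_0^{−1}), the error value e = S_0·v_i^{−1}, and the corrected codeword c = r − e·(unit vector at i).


S = (8, 2, 7), error at position 2, error magnitude e = 8, c = [9, 12, 10, 3, 1].

Step 1: column multipliers v_i = (∏_{j≠i}(α_i − α_j))^{−1} mod 13.
  i = 1 (α = 4): (4−10)(4−6)(4−5)(4−1) = (−6)·(−2)·(−1)·3 = −36 ≡ 3, so v_1 = 3^{−1} = 9 (mod 13).
  i = 2 (α = 10): (10−4)(10−6)(10−5)(10−1) = 6·4·5·9 = 1080 ≡ 1, so v_2 = 1^{−1} = 1 (mod 13).
  i = 3 (α = 6): (6−4)(6−10)(6−5)(6−1) = 2·(−4)·1·5 = −40 ≡ 12, so v_3 = 12^{−1} = 12 (mod 13).
  i = 4 (α = 5): (5−4)(5−10)(5−6)(5−1) = 1·(−5)·(−1)·4 = 20 ≡ 7, so v_4 = 7^{−1} = 2 (mod 13).
  i = 5 (α = 1): (1−4)(1−10)(1−6)(1−5) = (−3)·(−9)·(−5)·(−4) = 540 ≡ 7, so v_5 = 7^{−1} = 2 (mod 13).
  v = [9, 1, 12, 2, 2].
Step 2: syndromes of r = [9, 7, 10, 3, 1] (all sums mod 13).
  S_0 = Σ v_i r_i = 9·9 + 1·7 + 12·10 + 2·3 + 2·1 = 216 ≡ 8.
  S_1 = Σ v_i α_i r_i = 9·4·9 + 1·10·7 + 12·6·10 + 2·5·3 + 2·1·1 = 1146 ≡ 2.
  α_i^2 mod 13 = [3, 9, 10, 12, 1].
  S_2 = Σ v_i α_i^2 r_i = 9·3·9 + 1·9·7 + 12·10·10 + 2·12·3 + 2·1·1 = 1580 ≡ 7.
  S = (8, 2, 7) ≠ 0, so r is not a codeword (an error is present).
Step 3: locate the error. For a single error e at position i, S_ℓ = v_i·e·α_i^ℓ, so α_err = S_1/S_0.
  S_0^{−1} = 8^{−1} = 5 (mod 13), so α_err = 2·5 = 10 ≡ 10 = α_2. Error position i = 2.
  Consistency check: S_2/S_1 = 7·7 = 49 ≡ 10 = α_err ✓ (single-error assumption holds).
Step 4: error magnitude e = S_0/v_2 = S_0·∏_{j≠2}(α_2 − α_j) = 8·1 = 8 ≡ 8 (mod 13).
Step 5: correct position 2: c_2 = r_2 − e = 7 − 8 ≡ 12 (mod 13). Hence c = [9, 12, 10, 3, 1].
  Check: interpolating c through the α_i gives m(x) = 7 + 7·x (degree < 2) with m(α_i) = c_i for every i, so c is indeed a codeword.


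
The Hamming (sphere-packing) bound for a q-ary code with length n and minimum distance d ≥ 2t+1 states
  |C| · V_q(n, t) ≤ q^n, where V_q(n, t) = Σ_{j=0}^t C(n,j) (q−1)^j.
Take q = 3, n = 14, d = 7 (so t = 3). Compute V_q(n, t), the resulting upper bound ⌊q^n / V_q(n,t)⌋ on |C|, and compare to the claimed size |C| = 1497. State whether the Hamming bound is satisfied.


V_q(n, t) = 3305, q^n = 4782969, Hamming bound = 1447, |C| = 1497 > bound (violated).

Step 1: Compute V_q(n, t) = Σ_{j=0}^3 C(n, j) (q−1)^j.
  j = 0: C(14,0)·(2)^0 = 1·1 = 1.
  j = 1: C(14,1)·(2)^1 = 14·2 = 28.
  j = 2: C(14,2)·(2)^2 = 91·4 = 364.
  j = 3: C(14,3)·(2)^3 = 364·8 = 2912.
  V_q(n, t) = 1 + 28 + 364 + 2912 = 3305.
Step 2: q^n = 3^14 = 4782969.
Step 3: Hamming bound ⌊q^n / V_q(n,t)⌋ = ⌊4782969/3305⌋ = 1447.
Step 4: Compare |C| = 1497 to 1447: violated.
The claimed |C| lies above the Hamming bound, so no 3-ary code of length 14 with d ≥ 7 can have 1497 codewords.


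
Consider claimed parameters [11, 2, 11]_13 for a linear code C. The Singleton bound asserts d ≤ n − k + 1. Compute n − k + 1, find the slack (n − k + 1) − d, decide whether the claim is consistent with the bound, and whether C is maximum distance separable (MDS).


Singleton RHS = n − k + 1 = 10, slack = -1, bound violated (no such code; not MDS).

Singleton bound: d ≤ n − k + 1.
Here n = 11, k = 2, so n − k + 1 = 10.
Given d = 11, check d ≤ 10: NO.
Slack = (n − k + 1) − d = -1.
The slack is negative: d = 11 exceeds n − k + 1 = 10 by 1, so the Singleton bound is violated and no linear [11, 2, 11]_13 code can exist. In particular it is not MDS (MDS requires d = n − k + 1 exactly).
Description: the claimed parameters are [11, 2, 11]_13; such a code would be impossible (violates the Singleton bound).


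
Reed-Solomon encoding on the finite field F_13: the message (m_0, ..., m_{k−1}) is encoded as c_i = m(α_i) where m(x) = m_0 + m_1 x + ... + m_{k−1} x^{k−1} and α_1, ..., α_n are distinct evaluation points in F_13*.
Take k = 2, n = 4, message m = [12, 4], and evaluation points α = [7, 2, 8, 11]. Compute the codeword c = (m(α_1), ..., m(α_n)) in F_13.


c = [1, 7, 5, 4]

Message polynomial: m(x) = 12 + 4·x (mod 13).
For each evaluation point α_i, compute m(α_i) mod 13:
  α_1 = 7: Horner steps 4 → 1, so m(7) = 1.
  α_2 = 2: Horner steps 4 → 7, so m(2) = 7.
  α_3 = 8: Horner steps 4 → 5, so m(8) = 5.
  α_4 = 11: Horner steps 4 → 4, so m(11) = 4.
Codeword c = [1, 7, 5, 4] ∈ F_13^4.


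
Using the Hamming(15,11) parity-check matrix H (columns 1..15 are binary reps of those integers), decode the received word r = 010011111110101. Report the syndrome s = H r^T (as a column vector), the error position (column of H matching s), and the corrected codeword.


s = (0, 1, 0, 0)^T, error position = 4, corrected codeword c = 010111111110101

Compute s = H r^T mod 2 one row at a time:
  s_1 = 1 + 1 + 1 + 1 + 0 + 1 + 0 + 1 = 6 ≡ 0 (mod 2).
  s_2 = 0 + 1 + 1 + 1 + 0 + 1 + 0 + 1 = 5 ≡ 1 (mod 2).
  s_3 = 1 + 0 + 1 + 1 + 1 + 1 + 0 + 1 = 6 ≡ 0 (mod 2).
  s_4 = 0 + 0 + 1 + 1 + 1 + 1 + 1 + 1 = 6 ≡ 0 (mod 2).
s = (0, 1, 0, 0)^T — this equals column 4 of H (binary 0100), so error is at position 4.
Correct: flip bit 4 of r = 010011111110101 to get c = 010111111110101.


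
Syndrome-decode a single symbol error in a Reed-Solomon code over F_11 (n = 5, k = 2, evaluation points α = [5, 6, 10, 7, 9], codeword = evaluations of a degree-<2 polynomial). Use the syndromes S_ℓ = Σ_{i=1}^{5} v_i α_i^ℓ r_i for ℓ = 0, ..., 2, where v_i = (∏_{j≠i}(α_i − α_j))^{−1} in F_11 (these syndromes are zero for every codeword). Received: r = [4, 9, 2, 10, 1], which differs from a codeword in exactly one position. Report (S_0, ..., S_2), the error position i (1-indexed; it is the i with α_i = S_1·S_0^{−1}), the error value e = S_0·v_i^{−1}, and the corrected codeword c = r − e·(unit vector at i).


S = (1, 5, 3), error at position 1, error magnitude e = 7, c = [8, 9, 2, 10, 1].

Step 1: column multipliers v_i = (∏_{j≠i}(α_i − α_j))^{−1} mod 11.
  i = 1 (α = 5): (5−6)(5−10)(5−7)(5−9) = (−1)·(−5)·(−2)·(−4) = 40 ≡ 7, so v_1 = 7^{−1} = 8 (mod 11).
  i = 2 (α = 6): (6−5)(6−10)(6−7)(6−9) = 1·(−4)·(−1)·(−3) = −12 ≡ 10, so v_2 = 10^{−1} = 10 (mod 11).
  i = 3 (α = 10): (10−5)(10−6)(10−7)(10−9) = 5·4·3·1 = 60 ≡ 5, so v_3 = 5^{−1} = 9 (mod 11).
  i = 4 (α = 7): (7−5)(7−6)(7−10)(7−9) = 2·1·(−3)·(−2) = 12 ≡ 1, so v_4 = 1^{−1} = 1 (mod 11).
  i = 5 (α = 9): (9−5)(9−6)(9−10)(9−7) = 4·3·(−1)·2 = −24 ≡ 9, so v_5 = 9^{−1} = 5 (mod 11).
  v = [8, 10, 9, 1, 5].
Step 2: syndromes of r = [4, 9, 2, 10, 1] (all sums mod 11).
  S_0 = Σ v_i r_i = 8·4 + 10·9 + 9·2 + 1·10 + 5·1 = 155 ≡ 1.
  S_1 = Σ v_i α_i r_i = 8·5·4 + 10·6·9 + 9·10·2 + 1·7·10 + 5·9·1 = 995 ≡ 5.
  α_i^2 mod 11 = [3, 3, 1, 5, 4].
  S_2 = Σ v_i α_i^2 r_i = 8·3·4 + 10·3·9 + 9·1·2 + 1·5·10 + 5·4·1 = 454 ≡ 3.
  S = (1, 5, 3) ≠ 0, so r is not a codeword (an error is present).
Step 3: locate the error. For a single error e at position i, S_ℓ = v_i·e·α_i^ℓ, so α_err = S_1/S_0.
  S_0^{−1} = 1^{−1} = 1 (mod 11), so α_err = 5·1 = 5 ≡ 5 = α_1. Error position i = 1.
  Consistency check: S_2/S_1 = 3·9 = 27 ≡ 5 = α_err ✓ (single-error assumption holds).
Step 4: error magnitude e = S_0/v_1 = S_0·∏_{j≠1}(α_1 − α_j) = 1·7 = 7 ≡ 7 (mod 11).
Step 5: correct position 1: c_1 = r_1 − e = 4 − 7 ≡ 8 (mod 11). Hence c = [8, 9, 2, 10, 1].
  Check: interpolating c through the α_i gives m(x) = 3 + 1·x (degree < 2) with m(α_i) = c_i for every i, so c is indeed a codeword.


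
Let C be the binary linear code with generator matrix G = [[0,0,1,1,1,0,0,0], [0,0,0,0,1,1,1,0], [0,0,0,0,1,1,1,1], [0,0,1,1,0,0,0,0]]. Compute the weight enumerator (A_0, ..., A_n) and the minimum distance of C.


Weight distribution: A_0 = 1, A_1 = 2, A_2 = 3, A_3 = 4, A_4 = 3, A_5 = 2, A_6 = 1. Minimum distance d = 1.

Enumerate all 2^4 = 16 messages m ∈ F_2^4.
For each, compute codeword c = mG in F_2^8, then tally its weight.
  m = 0000 → c = 00000000, weight = 0.
  m = 1000 → c = 00111000, weight = 3.
  m = 0100 → c = 00001110, weight = 3.
  m = 1100 → c = 00110110, weight = 4.
  m = 0010 → c = 00001111, weight = 4.
  m = 1010 → c = 00110111, weight = 5.
  m = 0110 → c = 00000001, weight = 1.
  m = 1110 → c = 00111001, weight = 4.
  m = 0001 → c = 00110000, weight = 2.
  m = 1001 → c = 00001000, weight = 1.
  m = 0101 → c = 00111110, weight = 5.
  m = 1101 → c = 00000110, weight = 2.
  m = 0011 → c = 00111111, weight = 6.
  m = 1011 → c = 00000111, weight = 3.
  m = 0111 → c = 00110001, weight = 3.
  m = 1111 → c = 00001001, weight = 2.
Tally weights:
  weight 0: 1 codewords.
  weight 1: 2 codewords.
  weight 2: 3 codewords.
  weight 3: 4 codewords.
  weight 4: 3 codewords.
  weight 5: 2 codewords.
  weight 6: 1 codewords.
Minimum distance d = smallest w > 0 with A_w > 0 = 1.
Sanity: Σ A_w = 16 = 2^4 = 16 ✓.


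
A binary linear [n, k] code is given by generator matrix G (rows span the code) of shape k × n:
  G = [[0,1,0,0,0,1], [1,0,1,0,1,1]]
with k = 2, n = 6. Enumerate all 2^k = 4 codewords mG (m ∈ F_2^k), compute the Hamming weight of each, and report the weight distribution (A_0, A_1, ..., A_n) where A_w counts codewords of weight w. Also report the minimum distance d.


Weight distribution: A_0 = 1, A_2 = 1, A_4 = 2. Minimum distance d = 2.

Enumerate all 2^2 = 4 messages m ∈ F_2^2.
For each, compute codeword c = mG in F_2^6, then tally its weight.
  m = 00 → c = 000000, weight = 0.
  m = 10 → c = 010001, weight = 2.
  m = 01 → c = 101011, weight = 4.
  m = 11 → c = 111010, weight = 4.
Tally weights:
  weight 0: 1 codewords.
  weight 2: 1 codewords.
  weight 4: 2 codewords.
Minimum distance d = smallest w > 0 with A_w > 0 = 2.
Sanity: Σ A_w = 4 = 2^2 = 4 ✓.


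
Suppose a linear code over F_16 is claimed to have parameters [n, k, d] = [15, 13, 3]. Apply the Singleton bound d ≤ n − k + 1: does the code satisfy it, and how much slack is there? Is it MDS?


Singleton RHS = n − k + 1 = 3, slack = 0, bound satisfied, MDS.

Singleton bound: d ≤ n − k + 1.
Here n = 15, k = 13, so n − k + 1 = 3.
Given d = 3, check d ≤ 3: YES.
Slack = (n − k + 1) − d = 0.
The code is MDS (slack = 0).
Description: the claimed parameters are [15, 13, 3]_16; such a code would be MDS (meets Singleton bound).


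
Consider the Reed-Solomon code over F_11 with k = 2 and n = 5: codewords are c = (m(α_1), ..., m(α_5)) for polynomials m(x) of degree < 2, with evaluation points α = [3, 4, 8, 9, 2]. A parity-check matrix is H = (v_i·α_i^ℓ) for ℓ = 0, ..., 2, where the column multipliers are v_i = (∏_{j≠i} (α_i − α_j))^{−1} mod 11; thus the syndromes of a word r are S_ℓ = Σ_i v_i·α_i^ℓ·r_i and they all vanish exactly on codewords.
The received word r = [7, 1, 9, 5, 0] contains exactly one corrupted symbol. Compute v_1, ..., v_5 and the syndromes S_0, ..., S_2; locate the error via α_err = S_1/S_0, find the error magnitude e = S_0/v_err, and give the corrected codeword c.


S = (6, 2, 8), error at position 2, error magnitude e = 9, c = [7, 3, 9, 5, 0].

Step 1: column multipliers v_i = (∏_{j≠i}(α_i − α_j))^{−1} mod 11.
  i = 1 (α = 3): (3−4)(3−8)(3−9)(3−2) = (−1)·(−5)·(−6)·1 = −30 ≡ 3, so v_1 = 3^{−1} = 4 (mod 11).
  i = 2 (α = 4): (4−3)(4−8)(4−9)(4−2) = 1·(−4)·(−5)·2 = 40 ≡ 7, so v_2 = 7^{−1} = 8 (mod 11).
  i = 3 (α = 8): (8−3)(8−4)(8−9)(8−2) = 5·4·(−1)·6 = −120 ≡ 1, so v_3 = 1^{−1} = 1 (mod 11).
  i = 4 (α = 9): (9−3)(9−4)(9−8)(9−2) = 6·5·1·7 = 210 ≡ 1, so v_4 = 1^{−1} = 1 (mod 11).
  i = 5 (α = 2): (2−3)(2−4)(2−8)(2−9) = (−1)·(−2)·(−6)·(−7) = 84 ≡ 7, so v_5 = 7^{−1} = 8 (mod 11).
  v = [4, 8, 1, 1, 8].
Step 2: syndromes of r = [7, 1, 9, 5, 0] (all sums mod 11).
  S_0 = Σ v_i r_i = 4·7 + 8·1 + 1·9 + 1·5 + 8·0 = 50 ≡ 6.
  S_1 = Σ v_i α_i r_i = 4·3·7 + 8·4·1 + 1·8·9 + 1·9·5 + 8·2·0 = 233 ≡ 2.
  α_i^2 mod 11 = [9, 5, 9, 4, 4].
  S_2 = Σ v_i α_i^2 r_i = 4·9·7 + 8·5·1 + 1·9·9 + 1·4·5 + 8·4·0 = 393 ≡ 8.
  S = (6, 2, 8) ≠ 0, so r is not a codeword (an error is present).
Step 3: locate the error. For a single error e at position i, S_ℓ = v_i·e·α_i^ℓ, so α_err = S_1/S_0.
  S_0^{−1} = 6^{−1} = 2 (mod 11), so α_err = 2·2 = 4 ≡ 4 = α_2. Error position i = 2.
  Consistency check: S_2/S_1 = 8·6 = 48 ≡ 4 = α_err ✓ (single-error assumption holds).
Step 4: error magnitude e = S_0/v_2 = S_0·∏_{j≠2}(α_2 − α_j) = 6·7 = 42 ≡ 9 (mod 11).
Step 5: correct position 2: c_2 = r_2 − e = 1 − 9 ≡ 3 (mod 11). Hence c = [7, 3, 9, 5, 0].
  Check: interpolating c through the α_i gives m(x) = 8 + 7·x (degree < 2) with m(α_i) = c_i for every i, so c is indeed a codeword.


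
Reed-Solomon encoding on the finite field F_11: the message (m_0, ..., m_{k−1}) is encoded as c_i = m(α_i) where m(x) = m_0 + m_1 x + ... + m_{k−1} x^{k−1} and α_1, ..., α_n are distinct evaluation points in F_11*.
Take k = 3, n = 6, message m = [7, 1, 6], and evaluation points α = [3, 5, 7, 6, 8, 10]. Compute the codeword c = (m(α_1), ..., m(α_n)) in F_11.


c = [9, 8, 0, 9, 3, 1]

Message polynomial: m(x) = 7 + 1·x + 6·x^2 (mod 11).
For each evaluation point α_i, compute m(α_i) mod 11:
  α_1 = 3: Horner steps 6 → 8 → 9, so m(3) = 9.
  α_2 = 5: Horner steps 6 → 9 → 8, so m(5) = 8.
  α_3 = 7: Horner steps 6 → 10 → 0, so m(7) = 0.
  α_4 = 6: Horner steps 6 → 4 → 9, so m(6) = 9.
  α_5 = 8: Horner steps 6 → 5 → 3, so m(8) = 3.
  α_6 = 10: Horner steps 6 → 6 → 1, so m(10) = 1.
Codeword c = [9, 8, 0, 9, 3, 1] ∈ F_11^6.


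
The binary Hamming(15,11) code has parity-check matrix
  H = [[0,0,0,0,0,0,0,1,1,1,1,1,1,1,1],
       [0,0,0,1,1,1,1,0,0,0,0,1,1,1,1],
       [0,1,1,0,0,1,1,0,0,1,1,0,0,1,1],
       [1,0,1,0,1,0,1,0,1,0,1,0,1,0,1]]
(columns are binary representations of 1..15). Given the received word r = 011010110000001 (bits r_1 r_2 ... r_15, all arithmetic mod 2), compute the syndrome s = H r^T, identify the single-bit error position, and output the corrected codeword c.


s = (0, 1, 0, 0)^T, error position = 4, corrected codeword c = 011110110000001

Compute s = H r^T mod 2 one row at a time:
  s_1 = 1 + 0 + 0 + 0 + 0 + 0 + 0 + 1 = 2 ≡ 0 (mod 2).
  s_2 = 0 + 1 + 0 + 1 + 0 + 0 + 0 + 1 = 3 ≡ 1 (mod 2).
  s_3 = 1 + 1 + 0 + 1 + 0 + 0 + 0 + 1 = 4 ≡ 0 (mod 2).
  s_4 = 0 + 1 + 1 + 1 + 0 + 0 + 0 + 1 = 4 ≡ 0 (mod 2).
s = (0, 1, 0, 0)^T — this equals column 4 of H (binary 0100), so error is at position 4.
Correct: flip bit 4 of r = 011010110000001 to get c = 011110110000001.


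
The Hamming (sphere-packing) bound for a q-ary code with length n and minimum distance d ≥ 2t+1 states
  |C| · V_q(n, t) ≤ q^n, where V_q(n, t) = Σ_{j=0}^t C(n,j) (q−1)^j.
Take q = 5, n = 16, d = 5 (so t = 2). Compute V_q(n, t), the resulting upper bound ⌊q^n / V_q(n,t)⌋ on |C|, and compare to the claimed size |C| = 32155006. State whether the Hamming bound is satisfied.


V_q(n, t) = 1985, q^n = 152587890625, Hamming bound = 76870473, |C| = 32155006 ≤ bound (satisfied).

Step 1: Compute V_q(n, t) = Σ_{j=0}^2 C(n, j) (q−1)^j.
  j = 0: C(16,0)·(4)^0 = 1·1 = 1.
  j = 1: C(16,1)·(4)^1 = 16·4 = 64.
  j = 2: C(16,2)·(4)^2 = 120·16 = 1920.
  V_q(n, t) = 1 + 64 + 1920 = 1985.
Step 2: q^n = 5^16 = 152587890625.
Step 3: Hamming bound ⌊q^n / V_q(n,t)⌋ = ⌊152587890625/1985⌋ = 76870473.
Step 4: Compare |C| = 32155006 to 76870473: satisfied.
The claimed |C| lies below the Hamming bound.


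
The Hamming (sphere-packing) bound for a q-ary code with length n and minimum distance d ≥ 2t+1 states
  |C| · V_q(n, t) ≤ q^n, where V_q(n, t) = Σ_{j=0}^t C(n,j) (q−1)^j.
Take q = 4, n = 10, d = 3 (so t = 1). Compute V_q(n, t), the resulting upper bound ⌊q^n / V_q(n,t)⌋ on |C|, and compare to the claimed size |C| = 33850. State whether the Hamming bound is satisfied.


V_q(n, t) = 31, q^n = 1048576, Hamming bound = 33825, |C| = 33850 > bound (violated).

Step 1: Compute V_q(n, t) = Σ_{j=0}^1 C(n, j) (q−1)^j.
  j = 0: C(10,0)·(3)^0 = 1·1 = 1.
  j = 1: C(10,1)·(3)^1 = 10·3 = 30.
  V_q(n, t) = 1 + 30 = 31.
Step 2: q^n = 4^10 = 1048576.
Step 3: Hamming bound ⌊q^n / V_q(n,t)⌋ = ⌊1048576/31⌋ = 33825.
Step 4: Compare |C| = 33850 to 33825: violated.
The claimed |C| lies above the Hamming bound, so no 4-ary code of length 10 with d ≥ 3 can have 33850 codewords.


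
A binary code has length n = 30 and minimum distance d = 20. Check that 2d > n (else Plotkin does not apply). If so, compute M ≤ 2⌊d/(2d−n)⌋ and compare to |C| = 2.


Plotkin bound M ≤ 4; given |C| = 2 ≤ bound (satisfied).

Check applicability: 2d = 40, n = 30.
2d − n = 10 > 0, so Plotkin applies.
Compute d/(2d−n) = 20/10 ≈ 2.0000.
⌊d/(2d−n)⌋ = 2.
Plotkin bound: M ≤ 2·2 = 4.
Given |C| = 2, check: satisfied.
This |C| is below the Plotkin bound.


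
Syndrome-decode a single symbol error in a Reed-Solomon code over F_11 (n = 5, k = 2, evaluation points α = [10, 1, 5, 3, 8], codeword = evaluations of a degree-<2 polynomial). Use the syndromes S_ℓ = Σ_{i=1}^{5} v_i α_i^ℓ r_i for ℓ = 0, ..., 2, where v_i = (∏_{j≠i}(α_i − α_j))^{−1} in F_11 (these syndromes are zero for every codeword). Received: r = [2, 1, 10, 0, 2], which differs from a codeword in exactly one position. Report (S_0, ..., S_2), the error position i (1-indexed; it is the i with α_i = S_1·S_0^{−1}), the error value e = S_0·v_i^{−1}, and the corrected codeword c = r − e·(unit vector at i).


S = (1, 8, 9), error at position 5, error magnitude e = 10, c = [2, 1, 10, 0, 3].

Step 1: column multipliers v_i = (∏_{j≠i}(α_i − α_j))^{−1} mod 11.
  i = 1 (α = 10): (10−1)(10−5)(10−3)(10−8) = 9·5·7·2 = 630 ≡ 3, so v_1 = 3^{−1} = 4 (mod 11).
  i = 2 (α = 1): (1−10)(1−5)(1−3)(1−8) = (−9)·(−4)·(−2)·(−7) = 504 ≡ 9, so v_2 = 9^{−1} = 5 (mod 11).
  i = 3 (α = 5): (5−10)(5−1)(5−3)(5−8) = (−5)·4·2·(−3) = 120 ≡ 10, so v_3 = 10^{−1} = 10 (mod 11).
  i = 4 (α = 3): (3−10)(3−1)(3−5)(3−8) = (−7)·2·(−2)·(−5) = −140 ≡ 3, so v_4 = 3^{−1} = 4 (mod 11).
  i = 5 (α = 8): (8−10)(8−1)(8−5)(8−3) = (−2)·7·3·5 = −210 ≡ 10, so v_5 = 10^{−1} = 10 (mod 11).
  v = [4, 5, 10, 4, 10].
Step 2: syndromes of r = [2, 1, 10, 0, 2] (all sums mod 11).
  S_0 = Σ v_i r_i = 4·2 + 5·1 + 10·10 + 4·0 + 10·2 = 133 ≡ 1.
  S_1 = Σ v_i α_i r_i = 4·10·2 + 5·1·1 + 10·5·10 + 4·3·0 + 10·8·2 = 745 ≡ 8.
  α_i^2 mod 11 = [1, 1, 3, 9, 9].
  S_2 = Σ v_i α_i^2 r_i = 4·1·2 + 5·1·1 + 10·3·10 + 4·9·0 + 10·9·2 = 493 ≡ 9.
  S = (1, 8, 9) ≠ 0, so r is not a codeword (an error is present).
Step 3: locate the error. For a single error e at position i, S_ℓ = v_i·e·α_i^ℓ, so α_err = S_1/S_0.
  S_0^{−1} = 1^{−1} = 1 (mod 11), so α_err = 8·1 = 8 ≡ 8 = α_5. Error position i = 5.
  Consistency check: S_2/S_1 = 9·7 = 63 ≡ 8 = α_err ✓ (single-error assumption holds).
Step 4: error magnitude e = S_0/v_5 = S_0·∏_{j≠5}(α_5 − α_j) = 1·10 = 10 ≡ 10 (mod 11).
Step 5: correct position 5: c_5 = r_5 − e = 2 − 10 ≡ 3 (mod 11). Hence c = [2, 1, 10, 0, 3].
  Check: interpolating c through the α_i gives m(x) = 7 + 5·x (degree < 2) with m(α_i) = c_i for every i, so c is indeed a codeword.


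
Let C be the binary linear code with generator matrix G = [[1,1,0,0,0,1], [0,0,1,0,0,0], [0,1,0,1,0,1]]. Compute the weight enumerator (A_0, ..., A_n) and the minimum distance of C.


Weight distribution: A_0 = 1, A_1 = 1, A_2 = 1, A_3 = 3, A_4 = 2. Minimum distance d = 1.

Enumerate all 2^3 = 8 messages m ∈ F_2^3.
For each, compute codeword c = mG in F_2^6, then tally its weight.
  m = 000 → c = 000000, weight = 0.
  m = 100 → c = 110001, weight = 3.
  m = 010 → c = 001000, weight = 1.
  m = 110 → c = 111001, weight = 4.
  m = 001 → c = 010101, weight = 3.
  m = 101 → c = 100100, weight = 2.
  m = 011 → c = 011101, weight = 4.
  m = 111 → c = 101100, weight = 3.
Tally weights:
  weight 0: 1 codewords.
  weight 1: 1 codewords.
  weight 2: 1 codewords.
  weight 3: 3 codewords.
  weight 4: 2 codewords.
Minimum distance d = smallest w > 0 with A_w > 0 = 1.
Sanity: Σ A_w = 8 = 2^3 = 8 ✓.


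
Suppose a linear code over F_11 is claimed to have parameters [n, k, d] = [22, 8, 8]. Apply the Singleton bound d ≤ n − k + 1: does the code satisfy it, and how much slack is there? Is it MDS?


Singleton RHS = n − k + 1 = 15, slack = 7, bound satisfied, not MDS.

Singleton bound: d ≤ n − k + 1.
Here n = 22, k = 8, so n − k + 1 = 15.
Given d = 8, check d ≤ 15: YES.
Slack = (n − k + 1) − d = 7.
The code is NOT MDS (slack = 7 > 0).
Description: the claimed parameters are [22, 8, 8]_11; such a code would be non-MDS.


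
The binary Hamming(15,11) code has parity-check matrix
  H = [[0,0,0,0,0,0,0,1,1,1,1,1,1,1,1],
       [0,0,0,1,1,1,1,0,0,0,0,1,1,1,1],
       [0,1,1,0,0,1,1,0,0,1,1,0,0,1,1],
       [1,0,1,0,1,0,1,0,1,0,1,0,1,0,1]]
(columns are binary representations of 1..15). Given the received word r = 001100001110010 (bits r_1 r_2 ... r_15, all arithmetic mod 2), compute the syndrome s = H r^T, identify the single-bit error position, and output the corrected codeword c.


s = (0, 0, 0, 1)^T, error position = 1, corrected codeword c = 101100001110010

Compute s = H r^T mod 2 one row at a time:
  s_1 = 0 + 1 + 1 + 1 + 0 + 0 + 1 + 0 = 4 ≡ 0 (mod 2).
  s_2 = 1 + 0 + 0 + 0 + 0 + 0 + 1 + 0 = 2 ≡ 0 (mod 2).
  s_3 = 0 + 1 + 0 + 0 + 1 + 1 + 1 + 0 = 4 ≡ 0 (mod 2).
  s_4 = 0 + 1 + 0 + 0 + 1 + 1 + 0 + 0 = 3 ≡ 1 (mod 2).
s = (0, 0, 0, 1)^T — this equals column 1 of H (binary 0001), so error is at position 1.
Correct: flip bit 1 of r = 001100001110010 to get c = 101100001110010.
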